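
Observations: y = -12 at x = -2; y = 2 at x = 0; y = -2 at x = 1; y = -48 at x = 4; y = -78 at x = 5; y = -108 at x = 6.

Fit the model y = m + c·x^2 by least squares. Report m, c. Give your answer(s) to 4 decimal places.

m = 0.9422, c = -3.0689

With design matrix M, MᵀM = [[6, 82]; [82, 2194]] and Mᵀy = [-246, -6656]ᵀ.
Δ = 6·2194 − 82² = 6440.
m = ((-246)·2194 − 82·(-6656))/6440 = 1517/1610; c = (6·(-6656) − 82·(-246))/6440 = -4941/1610.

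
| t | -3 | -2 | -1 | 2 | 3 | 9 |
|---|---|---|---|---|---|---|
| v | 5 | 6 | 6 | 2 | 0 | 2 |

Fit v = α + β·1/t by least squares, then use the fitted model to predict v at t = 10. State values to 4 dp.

v̂ = 2.5195

MᵀM·[α, β]ᵀ = Mᵀv reads: 6·α + (-8/9)·β = 21;  (-8/9)·α + (281/162)·β = -85/9.
Δ = 6·(281/162) − (-8/9)² = 779/81.
α = (21·(281/162) − (-8/9)·(-85/9))/(779/81) = 239/82; β = (6·(-85/9) − (-8/9)·21)/(779/81) = -162/41.
At t = 10: v̂ = (239/82)·(1) + (-162/41)·(1/10) = 1033/410.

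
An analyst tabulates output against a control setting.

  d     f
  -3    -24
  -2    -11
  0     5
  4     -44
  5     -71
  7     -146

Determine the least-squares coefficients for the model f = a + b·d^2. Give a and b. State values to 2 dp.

a = 3.69, b = -3.04

With design matrix A, AᵀA = [[6, 103]; [103, 3379]] and Aᵀf = [-291, -9893]ᵀ.
Eliminating b: 3379·(row 1) − 103·(row 2) gives 9665·a = 3379·(-291) − 103·(-9893) = 35690, so a = 7138/1933.
Then b = ((-9893) − 103·(7138/1933))/3379 = -5877/1933.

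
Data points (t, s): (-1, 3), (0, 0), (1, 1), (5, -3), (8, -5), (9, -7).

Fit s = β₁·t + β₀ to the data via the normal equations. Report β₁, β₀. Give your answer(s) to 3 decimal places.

With design matrix A, AᵀA = [[172, 22]; [22, 6]] and Aᵀs = [-120, -11]ᵀ.
Determinant 172·6 − 22² = 548.
β₁ = ((-120)·6 − 22·(-11))/548 = -239/274; β₀ = (172·(-11) − 22·(-120))/548 = 187/137.

β₁ = -0.872, β₀ = 1.365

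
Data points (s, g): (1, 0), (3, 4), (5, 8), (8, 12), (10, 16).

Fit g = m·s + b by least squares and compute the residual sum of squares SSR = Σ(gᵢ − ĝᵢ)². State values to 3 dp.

Setting ∂/∂m … = 0 gives: 199·m + 27·b = 308;  27·m + 5·b = 40.
(Σs·s = 199, Σs = 27, Σ1 = 5, Σs·g = 308, Σg = 40.)
Eliminating b: 5·(row 1) − 27·(row 2) gives 266·m = 5·308 − 27·40 = 460, so m = 230/133.
Then b = (40 − 27·(230/133))/5 = -178/133.
Residuals: -52/133, 20/133, 92/133, -66/133, 6/133; SSR = 120/133.

SSR = 0.902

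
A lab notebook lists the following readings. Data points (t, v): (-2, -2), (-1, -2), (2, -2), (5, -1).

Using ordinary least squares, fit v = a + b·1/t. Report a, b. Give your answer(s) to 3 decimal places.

a = -1.692, b = 0.290

From the data, Σ1 = 4, Σ1/t = -4/5, Σ1/t·1/t = 77/50.
And Σv = -7, Σ1/t·v = 9/5.
Normal equations: [[4, -4/5]; [-4/5, 77/50]]·[a, b]ᵀ = [-7, 9/5]ᵀ.
det = 4·(77/50) − (-4/5)² = 138/25.
a = ((-7)·(77/50) − (-4/5)·(9/5))/(138/25) = -467/276; b = (4·(9/5) − (-4/5)·(-7))/(138/25) = 20/69.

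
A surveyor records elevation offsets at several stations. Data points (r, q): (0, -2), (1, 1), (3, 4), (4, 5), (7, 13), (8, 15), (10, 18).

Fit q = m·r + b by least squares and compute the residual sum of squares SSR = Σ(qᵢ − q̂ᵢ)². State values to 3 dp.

Compute the Gram sums: Σr·r = 239, Σr = 33, Σ1 = 7.
Right-hand side: Σr·q = 424, Σq = 54.
XᵀX·[m, b]ᵀ = Xᵀq becomes [[239, 33]; [33, 7]]·[m, b]ᵀ = [424, 54]ᵀ.
Δ = 239·7 − 33² = 584.
m = (424·7 − 33·54)/584 = 593/292; b = (239·54 − 33·424)/584 = -543/292.
Residuals: -41/292, 121/146, -17/73, -369/292, 47/73, 179/292, -131/292; SSR = 489/146.

SSR = 3.349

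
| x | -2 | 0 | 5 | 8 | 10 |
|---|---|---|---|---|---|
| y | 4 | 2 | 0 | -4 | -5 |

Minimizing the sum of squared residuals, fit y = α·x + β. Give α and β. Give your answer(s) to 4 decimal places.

Entries of MᵀM: Σx·x = 193, Σx = 21, Σ1 = 5.
For Mᵀy: Σx·y = -90, Σy = -3.
MᵀM·[α, β]ᵀ = Mᵀy becomes [[193, 21]; [21, 5]]·[α, β]ᵀ = [-90, -3]ᵀ.
Eliminating β: 5·(row 1) − 21·(row 2) gives 524·α = 5·(-90) − 21·(-3) = -387, so α = -387/524.
Then β = ((-3) − 21·(-387/524))/5 = 1311/524.

α = -0.7385, β = 2.5019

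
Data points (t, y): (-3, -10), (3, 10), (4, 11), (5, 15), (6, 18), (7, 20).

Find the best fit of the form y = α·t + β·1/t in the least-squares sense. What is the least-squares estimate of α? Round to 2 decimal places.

Sums needed: Σt·t = 144, Σt·1/t = 6, Σ1/t·1/t = 7309/19600.
For Aᵀy: Σt·y = 427, Σ1/t·y = 1535/84.
Normal equations: [[144, 6]; [6, 7309/19600]]·[α, β]ᵀ = [427, 1535/84]ᵀ.
Δ = 144·(7309/19600) − 6² = 21681/1225.
α = (427·(7309/19600) − 6·(1535/84))/(21681/1225) = 323981/115632; β = (144·(1535/84) − 6·427)/(21681/1225) = 3150/803.

α = 2.80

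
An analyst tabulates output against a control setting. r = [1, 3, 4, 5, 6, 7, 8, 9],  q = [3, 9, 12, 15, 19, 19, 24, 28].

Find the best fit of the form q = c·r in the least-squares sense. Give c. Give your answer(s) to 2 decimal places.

c = 3.00

Sums needed: Σr·r = 281.
Moment sums: Σr·q = 844.
Normal equations: [[281]]·[c]ᵀ = [844]ᵀ.
c = 844/281 = 3.00356.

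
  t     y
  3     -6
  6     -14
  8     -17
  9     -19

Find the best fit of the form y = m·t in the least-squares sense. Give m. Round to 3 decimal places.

m = -2.153

Entries of AᵀA: Σt·t = 190.
Right-hand side: Σt·y = -409.
Normal equations: [[190]]·[m]ᵀ = [-409]ᵀ.
Hence m = -409 / 190 ≈ -2.15263.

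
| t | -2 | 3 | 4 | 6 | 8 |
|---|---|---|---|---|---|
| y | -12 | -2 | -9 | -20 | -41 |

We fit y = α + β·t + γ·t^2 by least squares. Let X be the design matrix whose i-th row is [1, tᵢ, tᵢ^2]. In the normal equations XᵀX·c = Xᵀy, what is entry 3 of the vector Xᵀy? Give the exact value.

Entry 3 ↔ basis t^2, so (Xᵀy)_{3} = Σᵢ (t^2)·yᵢ = (4)·(-12) + (9)·(-2) + (16)·(-9) + (36)·(-20) + (64)·(-41) = -3554.

-3554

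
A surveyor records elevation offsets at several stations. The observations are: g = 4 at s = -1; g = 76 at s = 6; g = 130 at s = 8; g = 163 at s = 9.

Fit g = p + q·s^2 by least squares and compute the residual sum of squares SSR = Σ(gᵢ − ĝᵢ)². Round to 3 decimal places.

MᵀM·[p, q]ᵀ = Mᵀg reads: 4·p + 182·q = 373;  182·p + 11954·q = 24263.
Eliminating q: 11954·(row 1) − 182·(row 2) gives 14692·p = 11954·373 − 182·24263 = 42976, so p = 10744/3673.
Then q = (24263 − 182·(10744/3673))/11954 = 14583/7346.
Residuals: -6687/7346, 5910/3673, 90/3673, -5313/7346; SSR = 28953/7346.

SSR = 3.941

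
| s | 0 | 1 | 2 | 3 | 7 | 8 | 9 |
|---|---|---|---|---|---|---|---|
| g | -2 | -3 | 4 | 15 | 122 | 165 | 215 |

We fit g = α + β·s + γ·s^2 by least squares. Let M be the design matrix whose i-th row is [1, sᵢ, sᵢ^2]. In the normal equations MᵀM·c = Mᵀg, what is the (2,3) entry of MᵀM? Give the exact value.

Row 2 ↔ basis s, column 3 ↔ basis s^2, so (MᵀM)_{2,3} = Σᵢ (s)·(s^2) = (0)·(0) + (1)·(1) + (2)·(4) + (3)·(9) + (7)·(49) + (8)·(64) + (9)·(81) = 1620.

1620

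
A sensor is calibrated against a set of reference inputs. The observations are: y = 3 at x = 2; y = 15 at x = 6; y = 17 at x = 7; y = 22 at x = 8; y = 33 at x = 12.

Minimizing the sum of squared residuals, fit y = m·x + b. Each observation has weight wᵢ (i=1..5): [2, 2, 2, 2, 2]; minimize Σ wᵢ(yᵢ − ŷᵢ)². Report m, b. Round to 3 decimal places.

m = 3.019, b = -3.135

Forming MᵀWM = [[594, 70]; [70, 10]] and MᵀWy = [1574, 180]ᵀ gives MᵀWM·[m, b]ᵀ = MᵀWy.
Δ = 594·10 − 70² = 1040.
m = (1574·10 − 70·180)/1040 = 157/52; b = (594·180 − 70·1574)/1040 = -163/52.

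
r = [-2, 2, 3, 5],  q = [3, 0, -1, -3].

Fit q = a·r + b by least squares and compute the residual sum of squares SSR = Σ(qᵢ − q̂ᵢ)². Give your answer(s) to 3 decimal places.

Normal-equation sums: Σr·r = 42, Σr = 8, Σ1 = 4.
For Aᵀq: Σr·q = -24, Σq = -1.
Δ = 42·4 − 8² = 104.
a = ((-24)·4 − 8·(-1))/104 = -11/13; b = (42·(-1) − 8·(-24))/104 = 75/52.
Residuals: -7/52, 1/4, 5/52, -11/52; SSR = 7/52.

SSR = 0.135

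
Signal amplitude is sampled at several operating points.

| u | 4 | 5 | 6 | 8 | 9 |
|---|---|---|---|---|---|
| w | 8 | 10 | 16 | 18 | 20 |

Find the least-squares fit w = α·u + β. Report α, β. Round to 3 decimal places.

Setting ∂/∂α … = 0 gives: 222·α + 32·β = 502;  32·α + 5·β = 72.
(Σu·u = 222, Σu = 32, Σ1 = 5, Σu·w = 502, Σw = 72.)
Eliminating β: 5·(row 1) − 32·(row 2) gives 86·α = 5·502 − 32·72 = 206, so α = 103/43.
Then β = (72 − 32·(103/43))/5 = -40/43.

α = 2.395, β = -0.930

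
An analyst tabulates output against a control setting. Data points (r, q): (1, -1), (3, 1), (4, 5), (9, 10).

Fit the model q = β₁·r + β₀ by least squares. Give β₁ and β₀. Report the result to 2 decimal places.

β₁ = 1.39, β₀ = -2.15

Normal-equation sums: Σr·r = 107, Σr = 17, Σ1 = 4.
Moment sums: Σr·q = 112, Σq = 15.
AᵀA·[β₁, β₀]ᵀ = Aᵀq becomes [[107, 17]; [17, 4]]·[β₁, β₀]ᵀ = [112, 15]ᵀ.
det = 107·4 − 17² = 139.
β₁ = (112·4 − 17·15)/139 = 193/139; β₀ = (107·15 − 17·112)/139 = -299/139.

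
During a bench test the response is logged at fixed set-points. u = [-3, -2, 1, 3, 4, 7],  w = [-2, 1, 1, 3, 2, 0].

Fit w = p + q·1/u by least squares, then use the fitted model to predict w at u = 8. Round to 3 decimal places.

ŵ = 0.801

Setting ∂/∂p … = 0 gives: 6·p + (25/28)·q = 5;  (25/28)·p + (10973/7056)·q = 8/3.
(Σ1 = 6, Σ1/u = 25/28, Σ1/u·1/u = 10973/7056, Σw = 5, Σ1/u·w = 8/3.)
Eliminating q: (10973/7056)·(row 1) − (25/28)·(row 2) gives (20071/2352)·p = (10973/7056)·5 − (25/28)·(8/3) = 38065/7056, so p = 38065/60213.
Then q = ((8/3) − (25/28)·(38065/60213))/(10973/7056) = 27132/20071.
At u = 8: ŵ = (38065/60213)·(1) + (27132/20071)·(1/8) = 96479/120426.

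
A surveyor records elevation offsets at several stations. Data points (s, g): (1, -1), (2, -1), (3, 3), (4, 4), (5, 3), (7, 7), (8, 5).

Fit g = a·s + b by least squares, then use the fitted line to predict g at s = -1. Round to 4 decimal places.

Compute the Gram sums: Σs·s = 168, Σs = 30, Σ1 = 7.
Moment sums: Σs·g = 126, Σg = 20.
So AᵀA·[a, b]ᵀ = Aᵀg: [[168, 30]; [30, 7]]·[a, b]ᵀ = [126, 20]ᵀ.
Eliminating b: 7·(row 1) − 30·(row 2) gives 276·a = 7·126 − 30·20 = 282, so a = 47/46.
Then b = (20 − 30·(47/46))/7 = -35/23.
At s = -1: ĝ = (47/46)·(-1) + (-35/23)·(1) = -117/46.

ĝ = -2.5435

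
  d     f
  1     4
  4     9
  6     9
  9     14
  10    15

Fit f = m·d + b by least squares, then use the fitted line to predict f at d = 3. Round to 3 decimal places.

Setting ∂/∂m … = 0 gives: 234·m + 30·b = 370;  30·m + 5·b = 51.
det = 234·5 − 30² = 270.
m = (370·5 − 30·51)/270 = 32/27; b = (234·51 − 30·370)/270 = 139/45.
At d = 3: f̂ = (32/27)·(3) + (139/45)·(1) = 299/45.

f̂ = 6.644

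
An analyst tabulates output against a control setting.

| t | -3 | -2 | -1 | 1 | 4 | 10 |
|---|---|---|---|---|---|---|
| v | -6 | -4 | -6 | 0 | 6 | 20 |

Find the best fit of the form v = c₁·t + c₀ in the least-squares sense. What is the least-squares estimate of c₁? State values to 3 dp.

The normal system AᵀA·[c₁, c₀]ᵀ = Aᵀv is [[131, 9]; [9, 6]]·[c₁, c₀]ᵀ = [256, 10]ᵀ.
Δ = 131·6 − 9² = 705.
c₁ = (256·6 − 9·10)/705 = 482/235; c₀ = (131·10 − 9·256)/705 = -994/705.

c₁ = 2.051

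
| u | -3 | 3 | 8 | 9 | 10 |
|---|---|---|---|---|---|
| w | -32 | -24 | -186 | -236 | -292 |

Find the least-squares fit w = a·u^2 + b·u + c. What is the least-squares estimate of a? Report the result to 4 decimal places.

Forming AᵀA = [[20819, 2241, 263]; [2241, 263, 27]; [263, 27, 5]] and Aᵀw = [-60724, -6508, -770]ᵀ gives AᵀA·[a, b, c]ᵀ = Aᵀw.
Row-reducing yields a = -551423/181191, b = 76249/60397, c = -133798/181191.

a = -3.0433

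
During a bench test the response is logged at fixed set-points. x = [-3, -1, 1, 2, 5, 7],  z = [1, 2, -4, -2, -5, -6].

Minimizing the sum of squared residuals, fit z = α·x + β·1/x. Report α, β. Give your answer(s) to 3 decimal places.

Compute the Gram sums: Σx·x = 89, Σx·1/x = 6, Σ1/x·1/x = 106789/44100.
Right-hand side: Σx·z = -80, Σ1/x·z = -193/21.
MᵀM·[α, β]ᵀ = Mᵀz becomes [[89, 6]; [6, 106789/44100]]·[α, β]ᵀ = [-80, -193/21]ᵀ.
Determinant 89·(106789/44100) − 6² = 7916621/44100.
α = ((-80)·(106789/44100) − 6·(-193/21))/(7916621/44100) = -6111320/7916621; β = (89·(-193/21) − 6·(-80))/(7916621/44100) = -14903700/7916621.

α = -0.772, β = -1.883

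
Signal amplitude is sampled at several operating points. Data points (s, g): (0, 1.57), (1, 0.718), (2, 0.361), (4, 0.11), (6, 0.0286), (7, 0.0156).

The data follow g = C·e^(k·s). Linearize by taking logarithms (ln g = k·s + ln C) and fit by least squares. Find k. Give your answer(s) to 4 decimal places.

k = -0.6503

Let Y = ln g. Fitting Y = k·s + ln C by least squares:
Σs = 20.0000, Σ(s)² = 106.0000, Σln g = -10.8212, Σs·ln g = -61.6476.
Normal system: [[106.0000, 20.0000]; [20.0000, 6]]·[k, ln C]ᵀ = [-61.6476, -10.8212]ᵀ.
Slope k = (n·Σs·ln g − Σs·Σln g)/(n·Σ(s)² − (Σs)²) = (6·-61.6476 − 20.0000·-10.8212)/236.0000 = -0.65026; ln C = (Σln g − k·Σs)/n = 0.36401.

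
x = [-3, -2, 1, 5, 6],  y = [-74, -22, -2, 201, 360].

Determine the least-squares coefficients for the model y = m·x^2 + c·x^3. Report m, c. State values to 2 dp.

Entries of AᵀA: Σx^2·x^2 = 2019, Σx^2·x^3 = 10627, Σx^3·x^3 = 63075.
For Aᵀy: Σx^2·y = 17229, Σx^3·y = 105057.
So AᵀA·[m, c]ᵀ = Aᵀy: [[2019, 10627]; [10627, 63075]]·[m, c]ᵀ = [17229, 105057]ᵀ.
det = 2019·63075 − 10627² = 14415296.
m = (17229·63075 − 10627·105057)/14415296 = -7430391/3603824; c = (2019·105057 − 10627·17229)/14415296 = 7254375/3603824.

m = -2.06, c = 2.01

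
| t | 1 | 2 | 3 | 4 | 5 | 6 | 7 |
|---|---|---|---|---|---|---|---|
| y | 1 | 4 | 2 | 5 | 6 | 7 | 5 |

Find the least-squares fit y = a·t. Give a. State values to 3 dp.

Setting ∂/∂a … = 0 gives: 140·a = 142.
(Σt·t = 140, Σt·y = 142.)
Hence a = 142 / 140 ≈ 1.01429.

a = 1.014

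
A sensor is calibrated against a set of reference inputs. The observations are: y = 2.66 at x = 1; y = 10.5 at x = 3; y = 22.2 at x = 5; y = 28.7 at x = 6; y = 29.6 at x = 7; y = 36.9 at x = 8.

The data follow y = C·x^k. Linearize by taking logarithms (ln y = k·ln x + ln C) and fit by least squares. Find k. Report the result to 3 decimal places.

k = 1.277

Taking logs, ln y = k·ln x + ln C, so regress ln y on ln x.
AᵀA = [[15.1183, 8.5252]; [8.5252, 6]], rhs = [27.6828, 16.7827]ᵀ  (here Σln x = 8.5252, Σ(ln x)² = 15.1183, Σln y = 16.7827, Σln x·ln y = 27.6828).
Δ = 15.1183·6 − (8.5252)² = 18.0313; k = (27.6828·6 − 8.5252·16.7827)/18.0313 = 1.27676, ln C = (15.1183·16.7827 − 8.5252·27.6828)/18.0313 = 0.98302.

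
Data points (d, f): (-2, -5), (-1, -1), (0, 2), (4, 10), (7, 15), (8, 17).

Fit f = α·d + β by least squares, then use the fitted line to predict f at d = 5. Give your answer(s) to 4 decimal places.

The normal equations are: 134·α + 16·β = 292;  16·α + 6·β = 38.
det = 134·6 − 16² = 548.
α = (292·6 − 16·38)/548 = 286/137; β = (134·38 − 16·292)/548 = 105/137.
At d = 5: f̂ = (286/137)·(5) + (105/137)·(1) = 1535/137.

f̂ = 11.2044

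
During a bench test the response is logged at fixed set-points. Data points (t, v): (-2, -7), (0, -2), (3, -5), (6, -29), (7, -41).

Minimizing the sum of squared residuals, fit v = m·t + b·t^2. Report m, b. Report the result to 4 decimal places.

The normal equations are: 98·m + 578·b = -462;  578·m + 3794·b = -3126.
Δ = 98·3794 − 578² = 37728.
m = ((-462)·3794 − 578·(-3126))/37728 = 375/262; b = (98·(-3126) − 578·(-462))/37728 = -273/262.

m = 1.4313, b = -1.0420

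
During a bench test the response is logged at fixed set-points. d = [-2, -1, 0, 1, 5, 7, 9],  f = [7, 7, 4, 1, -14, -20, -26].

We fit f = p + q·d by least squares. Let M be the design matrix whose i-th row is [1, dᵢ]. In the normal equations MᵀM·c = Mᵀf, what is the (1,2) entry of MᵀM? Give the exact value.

19

Row 1 ↔ basis 1, column 2 ↔ basis d, so (MᵀM)_{1,2} = Σᵢ d = (1)·(-2) + (1)·(-1) + (1)·(0) + (1)·(1) + (1)·(5) + (1)·(7) + (1)·(9) = 19.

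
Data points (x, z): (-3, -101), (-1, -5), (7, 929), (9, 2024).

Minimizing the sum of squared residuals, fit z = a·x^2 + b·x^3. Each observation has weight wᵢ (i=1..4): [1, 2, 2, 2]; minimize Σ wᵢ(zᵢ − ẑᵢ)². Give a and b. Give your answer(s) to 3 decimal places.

a = -2.152, b = 3.016

Forming AᵀWA = [[18007, 151467]; [151467, 1298911]] and AᵀWz = [418011, 3591023]ᵀ gives AᵀWA·[a, b]ᵀ = AᵀWz.
det = 18007·1298911 − 151467² = 447238288.
a = (418011·1298911 − 151467·3591023)/447238288 = -8592810/3993199; b = (18007·3591023 − 151467·418011)/447238288 = 12041777/3993199.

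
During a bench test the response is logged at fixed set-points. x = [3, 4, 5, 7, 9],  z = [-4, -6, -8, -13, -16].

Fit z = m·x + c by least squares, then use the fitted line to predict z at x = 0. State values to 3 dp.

ẑ = 2.138

MᵀM·[m, c]ᵀ = Mᵀz reads: 180·m + 28·c = -311;  28·m + 5·c = -47.
Eliminating c: 5·(row 1) − 28·(row 2) gives 116·m = 5·(-311) − 28·(-47) = -239, so m = -239/116.
Then c = ((-47) − 28·(-239/116))/5 = 62/29.
At x = 0: ẑ = (-239/116)·(0) + (62/29)·(1) = 62/29.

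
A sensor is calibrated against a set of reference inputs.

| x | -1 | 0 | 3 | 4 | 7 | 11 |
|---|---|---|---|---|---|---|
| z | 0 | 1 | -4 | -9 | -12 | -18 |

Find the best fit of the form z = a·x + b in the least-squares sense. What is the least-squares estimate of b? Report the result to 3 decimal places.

The normal equations are: 196·a + 24·b = -330;  24·a + 6·b = -42.
Eliminating b: 6·(row 1) − 24·(row 2) gives 600·a = 6·(-330) − 24·(-42) = -972, so a = -81/50.
Then b = ((-42) − 24·(-81/50))/6 = -13/25.

b = -0.520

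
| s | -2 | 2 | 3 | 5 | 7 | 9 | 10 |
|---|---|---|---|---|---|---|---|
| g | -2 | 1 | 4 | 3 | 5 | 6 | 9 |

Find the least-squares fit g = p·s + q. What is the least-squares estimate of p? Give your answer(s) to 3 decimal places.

p = 0.802

MᵀM·[p, q]ᵀ = Mᵀg reads: 272·p + 34·q = 212;  34·p + 7·q = 26.
(Σs·s = 272, Σs = 34, Σ1 = 7, Σs·g = 212, Σg = 26.)
det = 272·7 − 34² = 748.
p = (212·7 − 34·26)/748 = 150/187; q = (272·26 − 34·212)/748 = -2/11.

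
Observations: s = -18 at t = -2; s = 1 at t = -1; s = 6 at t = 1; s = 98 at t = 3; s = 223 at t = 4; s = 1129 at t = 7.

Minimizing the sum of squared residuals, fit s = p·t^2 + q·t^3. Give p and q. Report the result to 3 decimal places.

p = 1.781, q = 3.037

Entries of MᵀM: Σt^2·t^2 = 2756, Σt^2·t^3 = 18042, Σt^3·t^3 = 122540.
Moment sums: Σt^2·s = 59706, Σt^3·s = 404314.
MᵀM·[p, q]ᵀ = Mᵀs becomes [[2756, 18042]; [18042, 122540]]·[p, q]ᵀ = [59706, 404314]ᵀ.
Δ = 2756·122540 − 18042² = 12206476.
p = (59706·122540 − 18042·404314)/12206476 = 5435013/3051619; q = (2756·404314 − 18042·59706)/12206476 = 9268433/3051619.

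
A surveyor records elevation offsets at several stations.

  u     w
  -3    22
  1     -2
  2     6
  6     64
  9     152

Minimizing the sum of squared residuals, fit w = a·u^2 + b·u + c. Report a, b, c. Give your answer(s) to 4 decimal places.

a = 2.0485, b = -1.4405, c = -0.9485

XᵀX·[a, b, c]ᵀ = Xᵀw reads: 7955·a + 927·b + 131·c = 14836;  927·a + 131·b + 15·c = 1696;  131·a + 15·b + 5·c = 242.
Row-reducing yields a = 132901/64878, b = -31153/21626, c = -2797/2949.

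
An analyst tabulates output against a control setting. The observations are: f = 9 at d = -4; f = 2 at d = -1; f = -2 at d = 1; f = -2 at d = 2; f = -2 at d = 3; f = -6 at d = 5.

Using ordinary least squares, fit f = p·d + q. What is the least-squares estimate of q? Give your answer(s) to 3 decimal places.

q = 1.413

With design matrix X, XᵀX = [[56, 6]; [6, 6]] and Xᵀf = [-80, -1]ᵀ.
Determinant 56·6 − 6² = 300.
p = ((-80)·6 − 6·(-1))/300 = -79/50; q = (56·(-1) − 6·(-80))/300 = 106/75.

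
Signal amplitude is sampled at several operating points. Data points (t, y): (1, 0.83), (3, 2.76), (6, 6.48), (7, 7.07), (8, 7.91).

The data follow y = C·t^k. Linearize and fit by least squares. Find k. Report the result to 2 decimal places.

k = 1.10

Let Y = ln y. Fitting Y = k·ln t + ln C by least squares:
Σln t = 6.9157, Σ(ln t)² = 12.5280, Σln y = 6.7216, Σln t·ln y = 12.5701.
Normal system: [[12.5280, 6.9157]; [6.9157, 5]]·[k, ln C]ᵀ = [12.5701, 6.7216]ᵀ.
Δ = 12.5280·5 − (6.9157)² = 14.8127; k = (12.5701·5 − 6.9157·6.7216)/14.8127 = 1.10485, ln C = (12.5280·6.7216 − 6.9157·12.5701)/14.8127 = -0.18384.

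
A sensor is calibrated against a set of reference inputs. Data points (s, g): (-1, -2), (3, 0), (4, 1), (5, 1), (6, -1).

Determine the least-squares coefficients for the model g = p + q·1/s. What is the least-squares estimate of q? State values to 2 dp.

q = 1.83

The normal equations are: 5·p + (-1/20)·q = -1;  (-1/20)·p + (4469/3600)·q = 137/60.
Eliminating q: (4469/3600)·(row 1) − (-1/20)·(row 2) gives (1396/225)·p = (4469/3600)·(-1) − (-1/20)·(137/60) = -2029/1800, so p = -2029/11168.
Then q = ((137/60) − (-1/20)·(-2029/11168))/(4469/3600) = 5115/2792.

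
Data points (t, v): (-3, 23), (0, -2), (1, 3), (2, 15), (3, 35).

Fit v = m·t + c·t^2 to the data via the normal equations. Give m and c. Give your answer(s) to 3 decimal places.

The normal system XᵀX·[m, c]ᵀ = Xᵀv is [[23, 9]; [9, 179]]·[m, c]ᵀ = [69, 585]ᵀ.
Eliminating c: 179·(row 1) − 9·(row 2) gives 4036·m = 179·69 − 9·585 = 7086, so m = 3543/2018.
Then c = (585 − 9·(3543/2018))/179 = 6417/2018.

m = 1.756, c = 3.180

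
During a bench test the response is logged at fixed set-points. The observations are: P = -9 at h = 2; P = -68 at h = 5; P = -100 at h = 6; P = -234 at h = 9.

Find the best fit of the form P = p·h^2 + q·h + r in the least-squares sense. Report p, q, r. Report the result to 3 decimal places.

AᵀA·[p, q, r]ᵀ = AᵀP reads: 8498·p + 1078·q + 146·r = -24290;  1078·p + 146·q + 22·r = -3064;  146·p + 22·q + 4·r = -411.
(Σh^2·h^2 = 8498, Σh^2·h = 1078, Σh^2 = 146, Σh·h = 146, Σh = 22, Σ1 = 4, Σh^2·P = -24290, Σh·P = -3064, ΣP = -411.)
Solving the 3×3 system (Gaussian elimination) gives p = -25/8, q = 447/200, r = -49/50.

p = -3.125, q = 2.235, r = -0.980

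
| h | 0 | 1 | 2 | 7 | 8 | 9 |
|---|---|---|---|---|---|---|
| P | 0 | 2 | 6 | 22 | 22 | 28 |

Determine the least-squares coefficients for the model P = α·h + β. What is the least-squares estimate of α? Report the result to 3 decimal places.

α = 3.045

Forming XᵀX = [[199, 27]; [27, 6]] and XᵀP = [596, 80]ᵀ gives XᵀX·[α, β]ᵀ = XᵀP.
Δ = 199·6 − 27² = 465.
α = (596·6 − 27·80)/465 = 472/155; β = (199·80 − 27·596)/465 = -172/465.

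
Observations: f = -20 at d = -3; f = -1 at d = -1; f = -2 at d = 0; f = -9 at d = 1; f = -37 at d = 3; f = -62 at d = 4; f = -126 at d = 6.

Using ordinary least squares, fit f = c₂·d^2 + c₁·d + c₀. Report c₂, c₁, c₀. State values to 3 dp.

The normal system XᵀX·[c₂, c₁, c₀]ᵀ = Xᵀf is [[1716, 280, 72]; [280, 72, 10]; [72, 10, 7]]·[c₂, c₁, c₀]ᵀ = [-6051, -1063, -257]ᵀ.
Solving the 3×3 system (Gaussian elimination) gives c₂ = -128449/43604, c₁ = -131481/43604, c₀ = -45935/21802.

c₂ = -2.946, c₁ = -3.015, c₀ = -2.107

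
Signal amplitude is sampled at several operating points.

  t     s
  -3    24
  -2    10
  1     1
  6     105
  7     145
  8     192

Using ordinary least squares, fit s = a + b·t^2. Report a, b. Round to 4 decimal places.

a = -2.6512, b = 3.0240

Compute the Gram sums: Σ1 = 6, Σt^2 = 163, Σt^2·t^2 = 7891.
Moment sums: Σs = 477, Σt^2·s = 23430.
So AᵀA·[a, b]ᵀ = Aᵀs: [[6, 163]; [163, 7891]]·[a, b]ᵀ = [477, 23430]ᵀ.
Eliminating b: 7891·(row 1) − 163·(row 2) gives 20777·a = 7891·477 − 163·23430 = -55083, so a = -55083/20777.
Then b = (23430 − 163·(-55083/20777))/7891 = 62829/20777.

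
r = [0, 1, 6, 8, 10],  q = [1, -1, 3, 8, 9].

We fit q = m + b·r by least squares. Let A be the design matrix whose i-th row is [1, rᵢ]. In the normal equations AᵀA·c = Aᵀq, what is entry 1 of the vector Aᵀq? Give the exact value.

Entry 1 ↔ basis 1, so (Aᵀq)_{1} = Σᵢ qᵢ = (1)·(1) + (1)·(-1) + (1)·(3) + (1)·(8) + (1)·(9) = 20.

20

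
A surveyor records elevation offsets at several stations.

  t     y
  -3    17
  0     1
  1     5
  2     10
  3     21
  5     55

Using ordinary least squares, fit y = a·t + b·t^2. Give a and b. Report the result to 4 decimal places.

Compute the Gram sums: Σt·t = 48, Σt·t^2 = 134, Σt^2·t^2 = 804.
And Σt·y = 312, Σt^2·y = 1762.
So MᵀM·[a, b]ᵀ = Mᵀy: [[48, 134]; [134, 804]]·[a, b]ᵀ = [312, 1762]ᵀ.
Eliminating b: 804·(row 1) − 134·(row 2) gives 20636·a = 804·312 − 134·1762 = 14740, so a = 5/7.
Then b = (1762 − 134·(5/7))/804 = 972/469.

a = 0.7143, b = 2.0725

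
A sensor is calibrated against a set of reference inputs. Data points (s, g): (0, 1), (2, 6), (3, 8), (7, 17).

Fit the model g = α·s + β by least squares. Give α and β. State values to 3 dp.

α = 2.269, β = 1.192

Normal-equation sums: Σs·s = 62, Σs = 12, Σ1 = 4.
And Σs·g = 155, Σg = 32.
Normal equations: [[62, 12]; [12, 4]]·[α, β]ᵀ = [155, 32]ᵀ.
det = 62·4 − 12² = 104.
α = (155·4 − 12·32)/104 = 59/26; β = (62·32 − 12·155)/104 = 31/26.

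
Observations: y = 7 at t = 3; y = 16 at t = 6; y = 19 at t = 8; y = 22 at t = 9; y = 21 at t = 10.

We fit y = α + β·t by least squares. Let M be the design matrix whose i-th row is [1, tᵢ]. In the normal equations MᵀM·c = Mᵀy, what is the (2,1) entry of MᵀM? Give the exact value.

36

Row 2 ↔ basis t, column 1 ↔ basis 1, so (MᵀM)_{2,1} = Σᵢ t = (3)·(1) + (6)·(1) + (8)·(1) + (9)·(1) + (10)·(1) = 36.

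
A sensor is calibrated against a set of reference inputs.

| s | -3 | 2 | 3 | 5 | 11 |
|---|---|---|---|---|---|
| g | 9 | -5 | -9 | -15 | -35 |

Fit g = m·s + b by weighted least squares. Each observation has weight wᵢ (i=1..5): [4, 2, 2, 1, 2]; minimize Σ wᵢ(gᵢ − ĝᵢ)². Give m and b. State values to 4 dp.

m = -3.1303, b = 0.1142

From the data, Σwᵢ·s·s = 329, Σwᵢ·s = 25, Σwᵢ·1 = 11.
Right-hand side: Σwᵢ·s·g = -1027, Σwᵢ·g = -77.
XᵀWX·[m, b]ᵀ = XᵀWg becomes [[329, 25]; [25, 11]]·[m, b]ᵀ = [-1027, -77]ᵀ.
Eliminating b: 11·(row 1) − 25·(row 2) gives 2994·m = 11·(-1027) − 25·(-77) = -9372, so m = -1562/499.
Then b = ((-77) − 25·(-1562/499))/11 = 57/499.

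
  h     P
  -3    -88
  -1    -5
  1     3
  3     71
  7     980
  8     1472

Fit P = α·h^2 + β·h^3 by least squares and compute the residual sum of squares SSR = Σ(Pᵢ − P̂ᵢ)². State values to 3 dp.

Entries of AᵀA: Σh^2·h^2 = 6661, Σh^2·h^3 = 49575, Σh^3·h^3 = 381253.
Moment sums: Σh^2·P = 142073, Σh^3·P = 1094105.
Eliminating β: 381253·(row 1) − 49575·(row 2) gives 81845608·α = 381253·142073 − 49575·1094105 = -74497906, so α = -37248953/40922804.
Then β = (1094105 − 49575·(-37248953/40922804))/381253 = 122282215/40922804.
Residuals: 17826815/20461402, -11270713/10230701, 18867575/20461402, -15215036/10230701, -3313282/10230701, 3451600/10230701; SSR = 107492703/20461402.

SSR = 5.253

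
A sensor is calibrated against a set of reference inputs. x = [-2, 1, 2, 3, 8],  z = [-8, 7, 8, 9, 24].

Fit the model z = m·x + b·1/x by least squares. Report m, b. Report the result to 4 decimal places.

m = 2.9033, b = 3.9855

Normal-equation sums: Σx·x = 82, Σx·1/x = 5, Σ1/x·1/x = 937/576.
Right-hand side: Σx·z = 258, Σ1/x·z = 21.
det = 82·(937/576) − 5² = 31217/288.
m = (258·(937/576) − 5·21)/(31217/288) = 90633/31217; b = (82·21 − 5·258)/(31217/288) = 124416/31217.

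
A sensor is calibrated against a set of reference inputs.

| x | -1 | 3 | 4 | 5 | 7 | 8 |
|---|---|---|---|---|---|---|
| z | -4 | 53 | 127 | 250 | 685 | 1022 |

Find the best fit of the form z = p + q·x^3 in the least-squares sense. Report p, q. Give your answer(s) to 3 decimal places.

Forming AᵀA = [[6, 1070]; [1070, 400244]] and Aᵀz = [2133, 799032]ᵀ gives AᵀA·[p, q]ᵀ = Aᵀz.
Eliminating q: 400244·(row 1) − 1070·(row 2) gives 1256564·p = 400244·2133 − 1070·799032 = -1243788, so p = -310947/314141.
Then q = (799032 − 1070·(-310947/314141))/400244 = 1255941/628282.

p = -0.990, q = 1.999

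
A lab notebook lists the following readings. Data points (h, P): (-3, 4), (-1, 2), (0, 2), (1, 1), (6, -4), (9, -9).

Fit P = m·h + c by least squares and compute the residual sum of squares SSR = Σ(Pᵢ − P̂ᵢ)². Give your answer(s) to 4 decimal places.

SSR = 2.9872

Sums needed: Σh·h = 128, Σh = 12, Σ1 = 6.
And Σh·P = -118, ΣP = -4.
So MᵀM·[m, c]ᵀ = MᵀP: [[128, 12]; [12, 6]]·[m, c]ᵀ = [-118, -4]ᵀ.
Eliminating c: 6·(row 1) − 12·(row 2) gives 624·m = 6·(-118) − 12·(-4) = -660, so m = -55/52.
Then c = ((-4) − 12·(-55/52))/6 = 113/78.
Residuals: -97/156, -79/156, 43/78, 95/156, 35/39, -145/156; SSR = 233/78.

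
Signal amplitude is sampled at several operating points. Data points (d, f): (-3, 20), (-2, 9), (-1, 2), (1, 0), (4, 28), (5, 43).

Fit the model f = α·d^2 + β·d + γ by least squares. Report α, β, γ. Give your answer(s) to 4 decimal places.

With design matrix X, XᵀX = [[980, 154, 56]; [154, 56, 4]; [56, 4, 6]] and Xᵀf = [1741, 247, 102]ᵀ.
Solving the 3×3 system (Gaussian elimination) gives α = 6359/3234, β = -2183/2310, γ = -278/385.

α = 1.9663, β = -0.9450, γ = -0.7221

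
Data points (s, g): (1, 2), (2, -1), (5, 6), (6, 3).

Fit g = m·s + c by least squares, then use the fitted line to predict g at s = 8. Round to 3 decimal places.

ĝ = 5.941

From the data, Σs·s = 66, Σs = 14, Σ1 = 4.
For Aᵀg: Σs·g = 48, Σg = 10.
So AᵀA·[m, c]ᵀ = Aᵀg: [[66, 14]; [14, 4]]·[m, c]ᵀ = [48, 10]ᵀ.
Eliminating c: 4·(row 1) − 14·(row 2) gives 68·m = 4·48 − 14·10 = 52, so m = 13/17.
Then c = (10 − 14·(13/17))/4 = -3/17.
At s = 8: ĝ = (13/17)·(8) + (-3/17)·(1) = 101/17.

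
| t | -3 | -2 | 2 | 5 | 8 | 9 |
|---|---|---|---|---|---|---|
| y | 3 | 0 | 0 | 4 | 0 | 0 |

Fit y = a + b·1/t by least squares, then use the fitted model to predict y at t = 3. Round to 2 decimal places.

From the data, Σ1 = 6, Σ1/t = 37/360, Σ1/t·1/t = 88009/129600.
And Σy = 7, Σ1/t·y = -1/5.
Δ = 6·(88009/129600) − (37/360)² = 105337/25920.
a = (7·(88009/129600) − (37/360)·(-1/5))/(105337/25920) = 618727/526685; b = (6·(-1/5) − (37/360)·7)/(105337/25920) = -49752/105337.
At t = 3: ŷ = (618727/526685)·(1) + (-49752/105337)·(1/3) = 535807/526685.

ŷ = 1.02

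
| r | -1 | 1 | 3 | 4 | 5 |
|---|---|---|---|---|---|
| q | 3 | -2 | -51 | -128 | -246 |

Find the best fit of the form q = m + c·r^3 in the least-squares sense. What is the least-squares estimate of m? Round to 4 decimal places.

m = 0.6894

XᵀX·[m, c]ᵀ = Xᵀq reads: 5·m + 216·c = -424;  216·m + 20452·c = -40324.
(Σ1 = 5, Σr^3 = 216, Σr^3·r^3 = 20452, Σq = -424, Σr^3·q = -40324.)
det = 5·20452 − 216² = 55604.
m = ((-424)·20452 − 216·(-40324))/55604 = 9584/13901; c = (5·(-40324) − 216·(-424))/55604 = -27509/13901.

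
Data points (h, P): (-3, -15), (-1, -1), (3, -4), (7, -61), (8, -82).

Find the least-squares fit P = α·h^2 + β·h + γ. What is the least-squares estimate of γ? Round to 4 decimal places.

γ = 3.7305

The normal system XᵀX·[α, β, γ]ᵀ = XᵀP is [[6660, 854, 132]; [854, 132, 14]; [132, 14, 5]]·[α, β, γ]ᵀ = [-8409, -1049, -163]ᵀ.
Row-reducing yields α = -234907/150038, β = 38295/21434, γ = 279862/75019.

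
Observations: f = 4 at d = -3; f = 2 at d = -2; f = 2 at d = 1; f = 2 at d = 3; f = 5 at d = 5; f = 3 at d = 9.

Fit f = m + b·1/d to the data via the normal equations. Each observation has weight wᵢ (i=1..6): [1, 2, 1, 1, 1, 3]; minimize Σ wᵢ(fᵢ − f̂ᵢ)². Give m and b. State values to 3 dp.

m = 2.896, b = -0.117

With design matrix A, AᵀWA = [[9, 8/15]; [8/15, 2429/1350]] and AᵀWf = [26, 4/3]ᵀ.
Determinant 9·(2429/1350) − (8/15)² = 7159/450.
m = (26·(2429/1350) − (8/15)·(4/3))/(7159/450) = 62194/21477; b = (9·(4/3) − (8/15)·26)/(7159/450) = -840/7159.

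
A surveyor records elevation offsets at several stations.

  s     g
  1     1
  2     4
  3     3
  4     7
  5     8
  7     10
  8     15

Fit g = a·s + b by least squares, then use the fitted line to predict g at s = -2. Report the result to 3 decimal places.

XᵀX·[a, b]ᵀ = Xᵀg reads: 168·a + 30·b = 276;  30·a + 7·b = 48.
(Σs·s = 168, Σs = 30, Σ1 = 7, Σs·g = 276, Σg = 48.)
Δ = 168·7 − 30² = 276.
a = (276·7 − 30·48)/276 = 41/23; b = (168·48 − 30·276)/276 = -18/23.
At s = -2: ĝ = (41/23)·(-2) + (-18/23)·(1) = -100/23.

ĝ = -4.348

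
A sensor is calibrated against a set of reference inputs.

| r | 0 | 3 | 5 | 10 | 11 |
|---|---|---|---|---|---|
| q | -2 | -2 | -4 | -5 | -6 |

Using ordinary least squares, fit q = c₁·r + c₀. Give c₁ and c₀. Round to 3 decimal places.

c₁ = -0.366, c₀ = -1.675

Sums needed: Σr·r = 255, Σr = 29, Σ1 = 5.
Moment sums: Σr·q = -142, Σq = -19.
Normal equations: [[255, 29]; [29, 5]]·[c₁, c₀]ᵀ = [-142, -19]ᵀ.
Eliminating c₀: 5·(row 1) − 29·(row 2) gives 434·c₁ = 5·(-142) − 29·(-19) = -159, so c₁ = -159/434.
Then c₀ = ((-19) − 29·(-159/434))/5 = -727/434.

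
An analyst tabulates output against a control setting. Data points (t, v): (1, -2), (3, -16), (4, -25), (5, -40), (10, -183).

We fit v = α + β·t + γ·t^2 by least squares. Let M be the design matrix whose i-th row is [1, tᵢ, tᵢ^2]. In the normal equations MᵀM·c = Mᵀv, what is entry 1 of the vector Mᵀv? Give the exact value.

-266

Entry 1 ↔ basis 1, so (Mᵀv)_{1} = Σᵢ vᵢ = (1)·(-2) + (1)·(-16) + (1)·(-25) + (1)·(-40) + (1)·(-183) = -266.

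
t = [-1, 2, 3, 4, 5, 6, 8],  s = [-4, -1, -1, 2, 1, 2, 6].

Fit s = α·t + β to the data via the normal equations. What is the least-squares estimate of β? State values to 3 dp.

β = -3.284

From the data, Σt·t = 155, Σt = 27, Σ1 = 7.
Moment sums: Σt·s = 72, Σs = 5.
So XᵀX·[α, β]ᵀ = Xᵀs: [[155, 27]; [27, 7]]·[α, β]ᵀ = [72, 5]ᵀ.
det = 155·7 − 27² = 356.
α = (72·7 − 27·5)/356 = 369/356; β = (155·5 − 27·72)/356 = -1169/356.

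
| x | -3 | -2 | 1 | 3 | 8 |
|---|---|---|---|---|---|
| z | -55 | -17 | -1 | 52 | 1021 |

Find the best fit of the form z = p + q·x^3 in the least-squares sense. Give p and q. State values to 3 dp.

With design matrix M, MᵀM = [[5, 505]; [505, 263667]] and Mᵀz = [1000, 525776]ᵀ.
Determinant 5·263667 − 505² = 1063310.
p = (1000·263667 − 505·525776)/1063310 = -184988/106331; q = (5·525776 − 505·1000)/1063310 = 212388/106331.

p = -1.740, q = 1.997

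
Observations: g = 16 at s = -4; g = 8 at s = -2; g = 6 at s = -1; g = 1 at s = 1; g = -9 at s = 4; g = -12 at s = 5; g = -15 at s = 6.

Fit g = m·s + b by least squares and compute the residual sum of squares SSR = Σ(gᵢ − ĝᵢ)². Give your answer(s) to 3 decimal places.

SSR = 2.797

Sums needed: Σs·s = 99, Σs = 9, Σ1 = 7.
And Σs·g = -271, Σg = -5.
MᵀM·[m, b]ᵀ = Mᵀg becomes [[99, 9]; [9, 7]]·[m, b]ᵀ = [-271, -5]ᵀ.
Determinant 99·7 − 9² = 612.
m = ((-271)·7 − 9·(-5))/612 = -463/153; b = (99·(-5) − 9·(-271))/612 = 54/17.
Residuals: 110/153, -188/153, -31/153, 130/153, -11/153, -7/153, -1/51; SSR = 428/153.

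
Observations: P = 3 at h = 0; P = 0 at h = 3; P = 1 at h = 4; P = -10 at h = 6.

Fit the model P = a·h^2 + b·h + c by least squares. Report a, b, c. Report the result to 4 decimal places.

Setting ∂/∂a … = 0 gives: 1633·a + 307·b + 61·c = -344;  307·a + 61·b + 13·c = -56;  61·a + 13·b + 4·c = -6.
Inverting the 3×3 Gram matrix, [a, b, c]ᵀ = [-17/30, 67/50, 209/75]ᵀ.

a = -0.5667, b = 1.3400, c = 2.7867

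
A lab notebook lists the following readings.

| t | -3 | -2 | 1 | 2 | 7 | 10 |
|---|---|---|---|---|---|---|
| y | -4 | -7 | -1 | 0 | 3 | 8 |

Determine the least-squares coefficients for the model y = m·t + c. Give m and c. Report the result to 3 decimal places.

m = 0.992, c = -2.647

From the data, Σt·t = 167, Σt = 15, Σ1 = 6.
For Mᵀy: Σt·y = 126, Σy = -1.
det = 167·6 − 15² = 777.
m = (126·6 − 15·(-1))/777 = 257/259; c = (167·(-1) − 15·126)/777 = -2057/777.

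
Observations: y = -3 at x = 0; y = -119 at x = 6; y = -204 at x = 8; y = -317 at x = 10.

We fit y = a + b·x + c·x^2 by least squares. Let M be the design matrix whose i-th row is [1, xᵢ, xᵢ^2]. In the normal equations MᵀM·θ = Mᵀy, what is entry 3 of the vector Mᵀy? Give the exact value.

-49040

Entry 3 ↔ basis x^2, so (Mᵀy)_{3} = Σᵢ (x^2)·yᵢ = (0)·(-3) + (36)·(-119) + (64)·(-204) + (100)·(-317) = -49040.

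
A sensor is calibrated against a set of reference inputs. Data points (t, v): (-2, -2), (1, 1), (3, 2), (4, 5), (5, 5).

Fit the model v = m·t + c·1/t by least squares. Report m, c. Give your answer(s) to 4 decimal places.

m = 1.0339, c = -0.1727

Forming MᵀM = [[55, 5]; [5, 5269/3600]] and Mᵀv = [56, 59/12]ᵀ gives MᵀM·[m, c]ᵀ = Mᵀv.
Determinant 55·(5269/3600) − 5² = 39959/720.
m = (56·(5269/3600) − 5·(59/12))/(39959/720) = 206564/199795; c = (55·(59/12) − 5·56)/(39959/720) = -6900/39959.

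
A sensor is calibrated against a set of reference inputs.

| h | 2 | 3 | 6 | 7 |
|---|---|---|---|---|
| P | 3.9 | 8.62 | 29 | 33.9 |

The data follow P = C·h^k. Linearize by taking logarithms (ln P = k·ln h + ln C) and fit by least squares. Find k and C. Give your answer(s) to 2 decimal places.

Let Y = ln P. Fitting Y = k·ln h + ln C by least squares:
Σln h = 5.5294, Σ(ln h)² = 8.6844, Σln P = 10.4058, Σln h·ln P = 16.1995.
Normal system: [[8.6844, 5.5294]; [5.5294, 4]]·[k, ln C]ᵀ = [16.1995, 10.4058]ᵀ.
Δ = 8.6844·4 − (5.5294)² = 4.1629; k = (16.1995·4 − 5.5294·10.4058)/4.1629 = 1.74398, ln C = (8.6844·10.4058 − 5.5294·16.1995)/4.1629 = 0.19064, so C = exp(0.19064) = 1.21003.

k = 1.74, C = 1.21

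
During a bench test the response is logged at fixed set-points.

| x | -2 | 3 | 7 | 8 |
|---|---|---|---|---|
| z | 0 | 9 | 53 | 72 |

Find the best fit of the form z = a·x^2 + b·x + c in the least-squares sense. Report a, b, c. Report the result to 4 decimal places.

Sums needed: Σx^2·x^2 = 6594, Σx^2·x = 874, Σx^2 = 126, Σx·x = 126, Σx = 16, Σ1 = 4.
Right-hand side: Σx^2·z = 7286, Σx·z = 974, Σz = 134.
Inverting the 3×3 Gram matrix, [a, b, c]ᵀ = [2797/2585, 314/517, -708/235]ᵀ.

a = 1.0820, b = 0.6074, c = -3.0128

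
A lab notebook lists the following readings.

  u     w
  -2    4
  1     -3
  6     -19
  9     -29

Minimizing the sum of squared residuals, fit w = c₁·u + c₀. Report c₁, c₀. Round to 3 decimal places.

Sums needed: Σu·u = 122, Σu = 14, Σ1 = 4.
And Σu·w = -386, Σw = -47.
MᵀM·[c₁, c₀]ᵀ = Mᵀw becomes [[122, 14]; [14, 4]]·[c₁, c₀]ᵀ = [-386, -47]ᵀ.
Determinant 122·4 − 14² = 292.
c₁ = ((-386)·4 − 14·(-47))/292 = -443/146; c₀ = (122·(-47) − 14·(-386))/292 = -165/146.

c₁ = -3.034, c₀ = -1.130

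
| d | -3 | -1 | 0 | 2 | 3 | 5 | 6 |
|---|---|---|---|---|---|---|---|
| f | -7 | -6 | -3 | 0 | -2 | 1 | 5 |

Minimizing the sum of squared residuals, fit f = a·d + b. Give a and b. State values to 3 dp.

a = 1.207, b = -3.784

MᵀM·[a, b]ᵀ = Mᵀf reads: 84·a + 12·b = 56;  12·a + 7·b = -12.
Δ = 84·7 − 12² = 444.
a = (56·7 − 12·(-12))/444 = 134/111; b = (84·(-12) − 12·56)/444 = -140/37.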